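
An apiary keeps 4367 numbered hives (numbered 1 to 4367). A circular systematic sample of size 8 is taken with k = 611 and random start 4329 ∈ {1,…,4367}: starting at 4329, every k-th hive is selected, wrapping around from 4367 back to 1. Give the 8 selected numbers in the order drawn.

4329, 573, 1184, 1795, 2406, 3017, 3628, 4239

Selection 1: 4329
Selection 2: 4329 + 611 = 4940 → 4940 − 4367 = 573
Selection 3: 573 + 611 = 1184
Selection 4: 1184 + 611 = 1795
Selection 5: 1795 + 611 = 2406
Selection 6: 2406 + 611 = 3017
Selection 7: 3017 + 611 = 3628
Selection 8: 3628 + 611 = 4239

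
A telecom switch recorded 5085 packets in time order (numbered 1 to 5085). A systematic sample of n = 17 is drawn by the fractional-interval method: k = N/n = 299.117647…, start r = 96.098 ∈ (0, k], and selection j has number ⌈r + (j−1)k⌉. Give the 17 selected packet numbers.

97, 396, 695, 994, 1293, 1592, 1891, 2190, 2490, 2789, 3088, 3387, 3686, 3985, 4284, 4583, 4882

j=1: r + 0k = 96.098 → ⌈·⌉ = 97
j=2: r + 1k = 395.215647… → ⌈·⌉ = 396
j=3: r + 2k = 694.333294… → ⌈·⌉ = 695
j=4: r + 3k = 993.450941… → ⌈·⌉ = 994
j=5: r + 4k = 1292.568588… → ⌈·⌉ = 1293
j=6: r + 5k = 1591.686235… → ⌈·⌉ = 1592
j=7: r + 6k = 1890.803882… → ⌈·⌉ = 1891
j=8: r + 7k = 2189.921529… → ⌈·⌉ = 2190
j=9: r + 8k = 2489.039176… → ⌈·⌉ = 2490
j=10: r + 9k = 2788.156823… → ⌈·⌉ = 2789
j=11: r + 10k = 3087.274470… → ⌈·⌉ = 3088
j=12: r + 11k = 3386.392117… → ⌈·⌉ = 3387
j=13: r + 12k = 3685.509764… → ⌈·⌉ = 3686
j=14: r + 13k = 3984.627411… → ⌈·⌉ = 3985
j=15: r + 14k = 4283.745058… → ⌈·⌉ = 4284
j=16: r + 15k = 4582.862705… → ⌈·⌉ = 4583
j=17: r + 16k = 4881.980352… → ⌈·⌉ = 4882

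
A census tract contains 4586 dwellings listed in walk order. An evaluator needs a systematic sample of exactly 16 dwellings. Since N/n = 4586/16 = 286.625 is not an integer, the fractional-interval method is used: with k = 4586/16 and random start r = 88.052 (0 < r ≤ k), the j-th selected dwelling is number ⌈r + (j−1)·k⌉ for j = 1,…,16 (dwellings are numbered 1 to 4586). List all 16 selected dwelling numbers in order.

89, 375, 662, 948, 1235, 1522, 1808, 2095, 2382, 2668, 2955, 3241, 3528, 3815, 4101, 4388

j=1: r + 0k = 88.052 → ⌈·⌉ = 89
j=2: r + 1k = 374.677 → ⌈·⌉ = 375
j=3: r + 2k = 661.302 → ⌈·⌉ = 662
j=4: r + 3k = 947.927 → ⌈·⌉ = 948
j=5: r + 4k = 1234.552 → ⌈·⌉ = 1235
j=6: r + 5k = 1521.177 → ⌈·⌉ = 1522
j=7: r + 6k = 1807.802 → ⌈·⌉ = 1808
j=8: r + 7k = 2094.427 → ⌈·⌉ = 2095
j=9: r + 8k = 2381.052 → ⌈·⌉ = 2382
j=10: r + 9k = 2667.677 → ⌈·⌉ = 2668
j=11: r + 10k = 2954.302 → ⌈·⌉ = 2955
j=12: r + 11k = 3240.927 → ⌈·⌉ = 3241
j=13: r + 12k = 3527.552 → ⌈·⌉ = 3528
j=14: r + 13k = 3814.177 → ⌈·⌉ = 3815
j=15: r + 14k = 4100.802 → ⌈·⌉ = 4101
j=16: r + 15k = 4387.427 → ⌈·⌉ = 4388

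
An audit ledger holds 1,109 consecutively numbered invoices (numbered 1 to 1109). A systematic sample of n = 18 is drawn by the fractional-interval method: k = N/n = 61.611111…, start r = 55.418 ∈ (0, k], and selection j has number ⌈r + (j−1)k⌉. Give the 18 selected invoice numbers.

56, 118, 179, 241, 302, 364, 426, 487, 549, 610, 672, 734, 795, 857, 918, 980, 1042, 1103

j=1: r + 0k = 55.418 → ⌈·⌉ = 56
j=2: r + 1k = 117.029111… → ⌈·⌉ = 118
j=3: r + 2k = 178.640222… → ⌈·⌉ = 179
j=4: r + 3k = 240.251333… → ⌈·⌉ = 241
j=5: r + 4k = 301.862444… → ⌈·⌉ = 302
j=6: r + 5k = 363.473555… → ⌈·⌉ = 364
j=7: r + 6k = 425.084666… → ⌈·⌉ = 426
j=8: r + 7k = 486.695777… → ⌈·⌉ = 487
j=9: r + 8k = 548.306888… → ⌈·⌉ = 549
j=10: r + 9k = 609.918 → ⌈·⌉ = 610
j=11: r + 10k = 671.529111… → ⌈·⌉ = 672
j=12: r + 11k = 733.140222… → ⌈·⌉ = 734
j=13: r + 12k = 794.751333… → ⌈·⌉ = 795
j=14: r + 13k = 856.362444… → ⌈·⌉ = 857
j=15: r + 14k = 917.973555… → ⌈·⌉ = 918
j=16: r + 15k = 979.584666… → ⌈·⌉ = 980
j=17: r + 16k = 1041.195777… → ⌈·⌉ = 1042
j=18: r + 17k = 1102.806888… → ⌈·⌉ = 1103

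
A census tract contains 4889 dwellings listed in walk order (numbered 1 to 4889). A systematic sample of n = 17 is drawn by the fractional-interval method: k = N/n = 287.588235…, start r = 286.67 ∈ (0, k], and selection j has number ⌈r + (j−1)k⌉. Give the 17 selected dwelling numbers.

j=1: r + 0k = 286.67 → ⌈·⌉ = 287
j=2: r + 1k = 574.258235… → ⌈·⌉ = 575
j=3: r + 2k = 861.846470… → ⌈·⌉ = 862
j=4: r + 3k = 1149.434705… → ⌈·⌉ = 1150
j=5: r + 4k = 1437.022941… → ⌈·⌉ = 1438
j=6: r + 5k = 1724.611176… → ⌈·⌉ = 1725
j=7: r + 6k = 2012.199411… → ⌈·⌉ = 2013
j=8: r + 7k = 2299.787647… → ⌈·⌉ = 2300
j=9: r + 8k = 2587.375882… → ⌈·⌉ = 2588
j=10: r + 9k = 2874.964117… → ⌈·⌉ = 2875
j=11: r + 10k = 3162.552352… → ⌈·⌉ = 3163
j=12: r + 11k = 3450.140588… → ⌈·⌉ = 3451
j=13: r + 12k = 3737.728823… → ⌈·⌉ = 3738
j=14: r + 13k = 4025.317058… → ⌈·⌉ = 4026
j=15: r + 14k = 4312.905294… → ⌈·⌉ = 4313
j=16: r + 15k = 4600.493529… → ⌈·⌉ = 4601
j=17: r + 16k = 4888.081764… → ⌈·⌉ = 4889

287, 575, 862, 1150, 1438, 1725, 2013, 2300, 2588, 2875, 3163, 3451, 3738, 4026, 4313, 4601, 4889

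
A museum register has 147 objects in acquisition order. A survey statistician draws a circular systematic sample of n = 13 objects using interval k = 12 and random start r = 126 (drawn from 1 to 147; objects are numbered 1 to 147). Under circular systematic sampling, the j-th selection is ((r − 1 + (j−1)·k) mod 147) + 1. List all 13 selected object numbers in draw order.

126, 138, 3, 15, 27, 39, 51, 63, 75, 87, 99, 111, 123

Selection 1: 126
Selection 2: 126 + 12 = 138
Selection 3: 138 + 12 = 150 → 150 − 147 = 3
Selection 4: 3 + 12 = 15
Selection 5: 15 + 12 = 27
Selection 6: 27 + 12 = 39
Selection 7: 39 + 12 = 51
Selection 8: 51 + 12 = 63
Selection 9: 63 + 12 = 75
Selection 10: 75 + 12 = 87
Selection 11: 87 + 12 = 99
Selection 12: 99 + 12 = 111
Selection 13: 111 + 12 = 123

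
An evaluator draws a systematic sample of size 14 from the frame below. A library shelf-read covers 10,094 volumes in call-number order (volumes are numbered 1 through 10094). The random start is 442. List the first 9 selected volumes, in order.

442, 1163, 1884, 2605, 3326, 4047, 4768, 5489, 6210

k = N/n = 10094/14 = 721
volume 1: 442
volume 2: 442 + 721 = 1163
volume 3: 1163 + 721 = 1884
volume 4: 1884 + 721 = 2605
volume 5: 2605 + 721 = 3326
volume 6: 3326 + 721 = 4047
volume 7: 4047 + 721 = 4768
volume 8: 4768 + 721 = 5489
volume 9: 5489 + 721 = 6210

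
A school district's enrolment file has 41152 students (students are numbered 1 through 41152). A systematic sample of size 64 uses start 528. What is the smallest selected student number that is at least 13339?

k = 41152/64 = 643
Steps past start: ⌈(13339 − 528)/643⌉ = ⌈12811/643⌉ = 20
Selected student: 528 + 20×643 = 13388

13388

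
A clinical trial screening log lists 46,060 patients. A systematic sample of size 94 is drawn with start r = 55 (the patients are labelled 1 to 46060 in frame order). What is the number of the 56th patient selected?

27005

k = 46060/94 = 490
56th selection = r + (56−1)·k = 55 + 55×490 = 55 + 26950 = 27005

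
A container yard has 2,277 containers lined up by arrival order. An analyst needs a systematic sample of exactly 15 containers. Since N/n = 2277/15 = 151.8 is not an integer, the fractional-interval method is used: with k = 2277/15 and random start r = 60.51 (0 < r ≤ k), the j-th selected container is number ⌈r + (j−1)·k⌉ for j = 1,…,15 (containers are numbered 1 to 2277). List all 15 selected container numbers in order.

61, 213, 365, 516, 668, 820, 972, 1124, 1275, 1427, 1579, 1731, 1883, 2034, 2186

j=1: r + 0k = 60.51 → ⌈·⌉ = 61
j=2: r + 1k = 212.31 → ⌈·⌉ = 213
j=3: r + 2k = 364.11 → ⌈·⌉ = 365
j=4: r + 3k = 515.91 → ⌈·⌉ = 516
j=5: r + 4k = 667.71 → ⌈·⌉ = 668
j=6: r + 5k = 819.51 → ⌈·⌉ = 820
j=7: r + 6k = 971.31 → ⌈·⌉ = 972
j=8: r + 7k = 1123.11 → ⌈·⌉ = 1124
j=9: r + 8k = 1274.91 → ⌈·⌉ = 1275
j=10: r + 9k = 1426.71 → ⌈·⌉ = 1427
j=11: r + 10k = 1578.51 → ⌈·⌉ = 1579
j=12: r + 11k = 1730.31 → ⌈·⌉ = 1731
j=13: r + 12k = 1882.11 → ⌈·⌉ = 1883
j=14: r + 13k = 2033.91 → ⌈·⌉ = 2034
j=15: r + 14k = 2185.71 → ⌈·⌉ = 2186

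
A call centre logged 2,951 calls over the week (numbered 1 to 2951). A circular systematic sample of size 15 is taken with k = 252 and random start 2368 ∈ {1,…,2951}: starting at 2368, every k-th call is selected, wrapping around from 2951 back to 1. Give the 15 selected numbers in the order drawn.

Selection 1: 2368
Selection 2: 2368 + 252 = 2620
Selection 3: 2620 + 252 = 2872
Selection 4: 2872 + 252 = 3124 → 3124 − 2951 = 173
Selection 5: 173 + 252 = 425
Selection 6: 425 + 252 = 677
Selection 7: 677 + 252 = 929
Selection 8: 929 + 252 = 1181
Selection 9: 1181 + 252 = 1433
Selection 10: 1433 + 252 = 1685
Selection 11: 1685 + 252 = 1937
Selection 12: 1937 + 252 = 2189
Selection 13: 2189 + 252 = 2441
Selection 14: 2441 + 252 = 2693
Selection 15: 2693 + 252 = 2945

2368, 2620, 2872, 173, 425, 677, 929, 1181, 1433, 1685, 1937, 2189, 2441, 2693, 2945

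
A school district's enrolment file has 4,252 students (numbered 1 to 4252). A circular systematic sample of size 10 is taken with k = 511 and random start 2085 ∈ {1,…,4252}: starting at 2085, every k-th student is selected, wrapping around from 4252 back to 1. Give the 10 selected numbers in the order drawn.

2085, 2596, 3107, 3618, 4129, 388, 899, 1410, 1921, 2432

Selection 1: 2085
Selection 2: 2085 + 511 = 2596
Selection 3: 2596 + 511 = 3107
Selection 4: 3107 + 511 = 3618
Selection 5: 3618 + 511 = 4129
Selection 6: 4129 + 511 = 4640 → 4640 − 4252 = 388
Selection 7: 388 + 511 = 899
Selection 8: 899 + 511 = 1410
Selection 9: 1410 + 511 = 1921
Selection 10: 1921 + 511 = 2432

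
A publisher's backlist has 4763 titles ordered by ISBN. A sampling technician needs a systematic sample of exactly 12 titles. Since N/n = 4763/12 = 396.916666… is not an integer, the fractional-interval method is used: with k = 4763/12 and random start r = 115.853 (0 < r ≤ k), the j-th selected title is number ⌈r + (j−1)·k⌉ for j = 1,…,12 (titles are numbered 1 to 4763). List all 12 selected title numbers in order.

j=1: r + 0k = 115.853 → ⌈·⌉ = 116
j=2: r + 1k = 512.769666… → ⌈·⌉ = 513
j=3: r + 2k = 909.686333… → ⌈·⌉ = 910
j=4: r + 3k = 1306.603 → ⌈·⌉ = 1307
j=5: r + 4k = 1703.519666… → ⌈·⌉ = 1704
j=6: r + 5k = 2100.436333… → ⌈·⌉ = 2101
j=7: r + 6k = 2497.353 → ⌈·⌉ = 2498
j=8: r + 7k = 2894.269666… → ⌈·⌉ = 2895
j=9: r + 8k = 3291.186333… → ⌈·⌉ = 3292
j=10: r + 9k = 3688.103 → ⌈·⌉ = 3689
j=11: r + 10k = 4085.019666… → ⌈·⌉ = 4086
j=12: r + 11k = 4481.936333… → ⌈·⌉ = 4482

116, 513, 910, 1307, 1704, 2101, 2498, 2895, 3292, 3689, 4086, 4482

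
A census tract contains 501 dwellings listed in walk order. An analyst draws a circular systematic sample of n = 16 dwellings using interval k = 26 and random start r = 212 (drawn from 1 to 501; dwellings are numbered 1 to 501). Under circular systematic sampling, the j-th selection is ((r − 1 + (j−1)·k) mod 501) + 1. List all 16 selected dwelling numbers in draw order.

212, 238, 264, 290, 316, 342, 368, 394, 420, 446, 472, 498, 23, 49, 75, 101

Selection 1: 212
Selection 2: 212 + 26 = 238
Selection 3: 238 + 26 = 264
Selection 4: 264 + 26 = 290
Selection 5: 290 + 26 = 316
Selection 6: 316 + 26 = 342
Selection 7: 342 + 26 = 368
Selection 8: 368 + 26 = 394
Selection 9: 394 + 26 = 420
Selection 10: 420 + 26 = 446
Selection 11: 446 + 26 = 472
Selection 12: 472 + 26 = 498
Selection 13: 498 + 26 = 524 → 524 − 501 = 23
Selection 14: 23 + 26 = 49
Selection 15: 49 + 26 = 75
Selection 16: 75 + 26 = 101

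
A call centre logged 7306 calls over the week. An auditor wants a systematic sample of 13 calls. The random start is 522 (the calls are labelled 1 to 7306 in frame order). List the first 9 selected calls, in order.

k = N/n = 7306/13 = 562
call 1: 522
call 2: 522 + 562 = 1084
call 3: 1084 + 562 = 1646
call 4: 1646 + 562 = 2208
call 5: 2208 + 562 = 2770
call 6: 2770 + 562 = 3332
call 7: 3332 + 562 = 3894
call 8: 3894 + 562 = 4456
call 9: 4456 + 562 = 5018

522, 1084, 1646, 2208, 2770, 3332, 3894, 4456, 5018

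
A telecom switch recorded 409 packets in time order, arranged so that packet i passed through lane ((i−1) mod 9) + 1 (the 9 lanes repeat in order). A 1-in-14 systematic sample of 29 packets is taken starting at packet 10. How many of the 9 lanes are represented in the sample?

9

Consecutive selections differ by k = 14, so their lane numbers differ by 14 mod 9 = 5.
gcd(14, 9) = 1, so the sample visits 9/1 = 9 distinct residues mod 9.
Start 10 is lane 1; the lanes hit are 1, 2, 3, 4, 5, 6, 7, 8, 9.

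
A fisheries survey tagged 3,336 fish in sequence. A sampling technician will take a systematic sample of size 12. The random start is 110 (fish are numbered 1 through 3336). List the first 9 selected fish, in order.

110, 388, 666, 944, 1222, 1500, 1778, 2056, 2334

k = N/n = 3336/12 = 278
fish 1: 110
fish 2: 110 + 278 = 388
fish 3: 388 + 278 = 666
fish 4: 666 + 278 = 944
fish 5: 944 + 278 = 1222
fish 6: 1222 + 278 = 1500
fish 7: 1500 + 278 = 1778
fish 8: 1778 + 278 = 2056
fish 9: 2056 + 278 = 2334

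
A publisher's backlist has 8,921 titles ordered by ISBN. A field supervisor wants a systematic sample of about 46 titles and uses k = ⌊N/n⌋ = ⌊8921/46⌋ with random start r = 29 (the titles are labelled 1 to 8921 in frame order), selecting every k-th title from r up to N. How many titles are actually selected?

k = ⌊8921/46⌋ = 193
Achieved size = ⌊(8921 − 29)/193⌋ + 1 = ⌊8892/193⌋ + 1 = 46 + 1 = 47
(last selection: 29 + 46×193 = 8907 ≤ 8921; next would be 9100 > 8921)

47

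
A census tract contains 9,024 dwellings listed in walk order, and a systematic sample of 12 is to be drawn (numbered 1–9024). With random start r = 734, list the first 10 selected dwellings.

734, 1486, 2238, 2990, 3742, 4494, 5246, 5998, 6750, 7502

k = N/n = 9024/12 = 752
dwelling 1: 734
dwelling 2: 734 + 752 = 1486
dwelling 3: 1486 + 752 = 2238
dwelling 4: 2238 + 752 = 2990
dwelling 5: 2990 + 752 = 3742
dwelling 6: 3742 + 752 = 4494
dwelling 7: 4494 + 752 = 5246
dwelling 8: 5246 + 752 = 5998
dwelling 9: 5998 + 752 = 6750
dwelling 10: 6750 + 752 = 7502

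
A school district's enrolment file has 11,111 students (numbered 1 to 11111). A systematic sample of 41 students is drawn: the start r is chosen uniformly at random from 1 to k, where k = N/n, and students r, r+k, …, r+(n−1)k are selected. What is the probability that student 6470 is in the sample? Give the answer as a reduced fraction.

k = 11111/41 = 271.
Student 6470 is selected iff r ≡ 6470 (mod 271); exactly one such r in {1,…,271}.
Inclusion probability = 1/271.

1/271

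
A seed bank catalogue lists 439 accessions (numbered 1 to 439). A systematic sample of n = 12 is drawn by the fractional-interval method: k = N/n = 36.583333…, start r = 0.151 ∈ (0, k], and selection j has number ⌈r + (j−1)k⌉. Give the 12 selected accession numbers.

j=1: r + 0k = 0.151 → ⌈·⌉ = 1
j=2: r + 1k = 36.734333… → ⌈·⌉ = 37
j=3: r + 2k = 73.317666… → ⌈·⌉ = 74
j=4: r + 3k = 109.901 → ⌈·⌉ = 110
j=5: r + 4k = 146.484333… → ⌈·⌉ = 147
j=6: r + 5k = 183.067666… → ⌈·⌉ = 184
j=7: r + 6k = 219.651 → ⌈·⌉ = 220
j=8: r + 7k = 256.234333… → ⌈·⌉ = 257
j=9: r + 8k = 292.817666… → ⌈·⌉ = 293
j=10: r + 9k = 329.401 → ⌈·⌉ = 330
j=11: r + 10k = 365.984333… → ⌈·⌉ = 366
j=12: r + 11k = 402.567666… → ⌈·⌉ = 403

1, 37, 74, 110, 147, 184, 220, 257, 293, 330, 366, 403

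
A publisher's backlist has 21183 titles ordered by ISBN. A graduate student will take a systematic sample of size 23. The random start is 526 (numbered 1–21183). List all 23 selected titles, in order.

526, 1447, 2368, 3289, 4210, 5131, 6052, 6973, 7894, 8815, 9736, 10657, 11578, 12499, 13420, 14341, 15262, 16183, 17104, 18025, 18946, 19867, 20788

k = N/n = 21183/23 = 921
title 1: 526
title 2: 526 + 921 = 1447
title 3: 1447 + 921 = 2368
title 4: 2368 + 921 = 3289
title 5: 3289 + 921 = 4210
title 6: 4210 + 921 = 5131
title 7: 5131 + 921 = 6052
title 8: 6052 + 921 = 6973
title 9: 6973 + 921 = 7894
title 10: 7894 + 921 = 8815
title 11: 8815 + 921 = 9736
title 12: 9736 + 921 = 10657
title 13: 10657 + 921 = 11578
title 14: 11578 + 921 = 12499
title 15: 12499 + 921 = 13420
title 16: 13420 + 921 = 14341
title 17: 14341 + 921 = 15262
title 18: 15262 + 921 = 16183
title 19: 16183 + 921 = 17104
title 20: 17104 + 921 = 18025
title 21: 18025 + 921 = 18946
title 22: 18946 + 921 = 19867
title 23: 19867 + 921 = 20788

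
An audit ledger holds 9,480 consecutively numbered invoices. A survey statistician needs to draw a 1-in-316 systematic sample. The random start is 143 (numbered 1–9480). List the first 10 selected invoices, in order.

143, 459, 775, 1091, 1407, 1723, 2039, 2355, 2671, 2987

invoice 1: 143
invoice 2: 143 + 316 = 459
invoice 3: 459 + 316 = 775
invoice 4: 775 + 316 = 1091
invoice 5: 1091 + 316 = 1407
invoice 6: 1407 + 316 = 1723
invoice 7: 1723 + 316 = 2039
invoice 8: 2039 + 316 = 2355
invoice 9: 2355 + 316 = 2671
invoice 10: 2671 + 316 = 2987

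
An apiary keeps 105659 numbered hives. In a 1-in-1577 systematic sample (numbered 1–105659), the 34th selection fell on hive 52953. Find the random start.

912

k = 1577
r = 52953 − (34−1)×1577 = 52953 − 52041 = 912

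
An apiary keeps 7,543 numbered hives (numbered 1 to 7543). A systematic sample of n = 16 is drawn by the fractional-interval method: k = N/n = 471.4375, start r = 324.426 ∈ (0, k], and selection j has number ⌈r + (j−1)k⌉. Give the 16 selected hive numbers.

325, 796, 1268, 1739, 2211, 2682, 3154, 3625, 4096, 4568, 5039, 5511, 5982, 6454, 6925, 7396

j=1: r + 0k = 324.426 → ⌈·⌉ = 325
j=2: r + 1k = 795.8635 → ⌈·⌉ = 796
j=3: r + 2k = 1267.301 → ⌈·⌉ = 1268
j=4: r + 3k = 1738.7385 → ⌈·⌉ = 1739
j=5: r + 4k = 2210.176 → ⌈·⌉ = 2211
j=6: r + 5k = 2681.6135 → ⌈·⌉ = 2682
j=7: r + 6k = 3153.051 → ⌈·⌉ = 3154
j=8: r + 7k = 3624.4885 → ⌈·⌉ = 3625
j=9: r + 8k = 4095.926 → ⌈·⌉ = 4096
j=10: r + 9k = 4567.3635 → ⌈·⌉ = 4568
j=11: r + 10k = 5038.801 → ⌈·⌉ = 5039
j=12: r + 11k = 5510.2385 → ⌈·⌉ = 5511
j=13: r + 12k = 5981.676 → ⌈·⌉ = 5982
j=14: r + 13k = 6453.1135 → ⌈·⌉ = 6454
j=15: r + 14k = 6924.551 → ⌈·⌉ = 6925
j=16: r + 15k = 7395.9885 → ⌈·⌉ = 7396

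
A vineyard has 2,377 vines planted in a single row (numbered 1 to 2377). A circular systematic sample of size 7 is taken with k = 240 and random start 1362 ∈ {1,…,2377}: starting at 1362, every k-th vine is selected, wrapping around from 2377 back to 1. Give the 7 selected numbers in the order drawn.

1362, 1602, 1842, 2082, 2322, 185, 425

Selection 1: 1362
Selection 2: 1362 + 240 = 1602
Selection 3: 1602 + 240 = 1842
Selection 4: 1842 + 240 = 2082
Selection 5: 2082 + 240 = 2322
Selection 6: 2322 + 240 = 2562 → 2562 − 2377 = 185
Selection 7: 185 + 240 = 425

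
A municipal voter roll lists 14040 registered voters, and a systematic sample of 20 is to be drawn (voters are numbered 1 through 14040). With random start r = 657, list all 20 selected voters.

k = N/n = 14040/20 = 702
voter 1: 657
voter 2: 657 + 702 = 1359
voter 3: 1359 + 702 = 2061
voter 4: 2061 + 702 = 2763
voter 5: 2763 + 702 = 3465
voter 6: 3465 + 702 = 4167
voter 7: 4167 + 702 = 4869
voter 8: 4869 + 702 = 5571
voter 9: 5571 + 702 = 6273
voter 10: 6273 + 702 = 6975
voter 11: 6975 + 702 = 7677
voter 12: 7677 + 702 = 8379
voter 13: 8379 + 702 = 9081
voter 14: 9081 + 702 = 9783
voter 15: 9783 + 702 = 10485
voter 16: 10485 + 702 = 11187
voter 17: 11187 + 702 = 11889
voter 18: 11889 + 702 = 12591
voter 19: 12591 + 702 = 13293
voter 20: 13293 + 702 = 13995

657, 1359, 2061, 2763, 3465, 4167, 4869, 5571, 6273, 6975, 7677, 8379, 9081, 9783, 10485, 11187, 11889, 12591, 13293, 13995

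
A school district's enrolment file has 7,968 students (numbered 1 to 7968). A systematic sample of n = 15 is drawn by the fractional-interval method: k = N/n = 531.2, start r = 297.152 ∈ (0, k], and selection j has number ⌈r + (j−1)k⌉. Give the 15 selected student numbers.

j=1: r + 0k = 297.152 → ⌈·⌉ = 298
j=2: r + 1k = 828.352 → ⌈·⌉ = 829
j=3: r + 2k = 1359.552 → ⌈·⌉ = 1360
j=4: r + 3k = 1890.752 → ⌈·⌉ = 1891
j=5: r + 4k = 2421.952 → ⌈·⌉ = 2422
j=6: r + 5k = 2953.152 → ⌈·⌉ = 2954
j=7: r + 6k = 3484.352 → ⌈·⌉ = 3485
j=8: r + 7k = 4015.552 → ⌈·⌉ = 4016
j=9: r + 8k = 4546.752 → ⌈·⌉ = 4547
j=10: r + 9k = 5077.952 → ⌈·⌉ = 5078
j=11: r + 10k = 5609.152 → ⌈·⌉ = 5610
j=12: r + 11k = 6140.352 → ⌈·⌉ = 6141
j=13: r + 12k = 6671.552 → ⌈·⌉ = 6672
j=14: r + 13k = 7202.752 → ⌈·⌉ = 7203
j=15: r + 14k = 7733.952 → ⌈·⌉ = 7734

298, 829, 1360, 1891, 2422, 2954, 3485, 4016, 4547, 5078, 5610, 6141, 6672, 7203, 7734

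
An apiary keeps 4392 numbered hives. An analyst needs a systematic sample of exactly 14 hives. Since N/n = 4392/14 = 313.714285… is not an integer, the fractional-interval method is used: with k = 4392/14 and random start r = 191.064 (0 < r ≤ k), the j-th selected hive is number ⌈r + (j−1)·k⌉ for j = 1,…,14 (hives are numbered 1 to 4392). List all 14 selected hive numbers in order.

j=1: r + 0k = 191.064 → ⌈·⌉ = 192
j=2: r + 1k = 504.778285… → ⌈·⌉ = 505
j=3: r + 2k = 818.492571… → ⌈·⌉ = 819
j=4: r + 3k = 1132.206857… → ⌈·⌉ = 1133
j=5: r + 4k = 1445.921142… → ⌈·⌉ = 1446
j=6: r + 5k = 1759.635428… → ⌈·⌉ = 1760
j=7: r + 6k = 2073.349714… → ⌈·⌉ = 2074
j=8: r + 7k = 2387.064 → ⌈·⌉ = 2388
j=9: r + 8k = 2700.778285… → ⌈·⌉ = 2701
j=10: r + 9k = 3014.492571… → ⌈·⌉ = 3015
j=11: r + 10k = 3328.206857… → ⌈·⌉ = 3329
j=12: r + 11k = 3641.921142… → ⌈·⌉ = 3642
j=13: r + 12k = 3955.635428… → ⌈·⌉ = 3956
j=14: r + 13k = 4269.349714… → ⌈·⌉ = 4270

192, 505, 819, 1133, 1446, 1760, 2074, 2388, 2701, 3015, 3329, 3642, 3956, 4270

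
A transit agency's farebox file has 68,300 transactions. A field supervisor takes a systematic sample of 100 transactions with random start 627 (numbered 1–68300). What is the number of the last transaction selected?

k = 68300/100 = 683
100th selection = r + (100−1)·k = 627 + 99×683 = 627 + 67617 = 68244

68244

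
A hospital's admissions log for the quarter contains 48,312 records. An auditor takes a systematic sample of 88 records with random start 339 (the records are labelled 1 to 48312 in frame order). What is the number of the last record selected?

48102

k = 48312/88 = 549
88th selection = r + (88−1)·k = 339 + 87×549 = 339 + 47763 = 48102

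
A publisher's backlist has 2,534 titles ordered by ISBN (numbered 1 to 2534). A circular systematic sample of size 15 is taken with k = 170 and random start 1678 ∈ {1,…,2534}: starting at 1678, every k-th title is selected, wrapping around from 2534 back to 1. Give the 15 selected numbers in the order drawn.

Selection 1: 1678
Selection 2: 1678 + 170 = 1848
Selection 3: 1848 + 170 = 2018
Selection 4: 2018 + 170 = 2188
Selection 5: 2188 + 170 = 2358
Selection 6: 2358 + 170 = 2528
Selection 7: 2528 + 170 = 2698 → 2698 − 2534 = 164
Selection 8: 164 + 170 = 334
Selection 9: 334 + 170 = 504
Selection 10: 504 + 170 = 674
Selection 11: 674 + 170 = 844
Selection 12: 844 + 170 = 1014
Selection 13: 1014 + 170 = 1184
Selection 14: 1184 + 170 = 1354
Selection 15: 1354 + 170 = 1524

1678, 1848, 2018, 2188, 2358, 2528, 164, 334, 504, 674, 844, 1014, 1184, 1354, 1524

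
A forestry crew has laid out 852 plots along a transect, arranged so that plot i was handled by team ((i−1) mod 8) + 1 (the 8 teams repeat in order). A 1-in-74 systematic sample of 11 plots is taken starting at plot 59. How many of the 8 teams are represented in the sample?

Consecutive selections differ by k = 74, so their team numbers differ by 74 mod 8 = 2.
gcd(74, 8) = 2, so the sample visits 8/2 = 4 distinct residues mod 8.
Start 59 is team 3; the teams hit are 1, 3, 5, 7.

4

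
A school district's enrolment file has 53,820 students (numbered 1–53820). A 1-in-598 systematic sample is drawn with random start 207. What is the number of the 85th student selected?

50439

k = 598
85th selection = r + (85−1)·k = 207 + 84×598 = 207 + 50232 = 50439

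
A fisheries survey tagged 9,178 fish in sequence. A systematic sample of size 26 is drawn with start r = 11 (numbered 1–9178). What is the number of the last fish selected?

k = 9178/26 = 353
26th selection = r + (26−1)·k = 11 + 25×353 = 11 + 8825 = 8836

8836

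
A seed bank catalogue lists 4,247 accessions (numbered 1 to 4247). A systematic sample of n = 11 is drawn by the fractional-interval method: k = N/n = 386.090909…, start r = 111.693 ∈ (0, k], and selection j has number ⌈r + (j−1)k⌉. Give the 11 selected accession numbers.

112, 498, 884, 1270, 1657, 2043, 2429, 2815, 3201, 3587, 3973

j=1: r + 0k = 111.693 → ⌈·⌉ = 112
j=2: r + 1k = 497.783909… → ⌈·⌉ = 498
j=3: r + 2k = 883.874818… → ⌈·⌉ = 884
j=4: r + 3k = 1269.965727… → ⌈·⌉ = 1270
j=5: r + 4k = 1656.056636… → ⌈·⌉ = 1657
j=6: r + 5k = 2042.147545… → ⌈·⌉ = 2043
j=7: r + 6k = 2428.238454… → ⌈·⌉ = 2429
j=8: r + 7k = 2814.329363… → ⌈·⌉ = 2815
j=9: r + 8k = 3200.420272… → ⌈·⌉ = 3201
j=10: r + 9k = 3586.511181… → ⌈·⌉ = 3587
j=11: r + 10k = 3972.602090… → ⌈·⌉ = 3973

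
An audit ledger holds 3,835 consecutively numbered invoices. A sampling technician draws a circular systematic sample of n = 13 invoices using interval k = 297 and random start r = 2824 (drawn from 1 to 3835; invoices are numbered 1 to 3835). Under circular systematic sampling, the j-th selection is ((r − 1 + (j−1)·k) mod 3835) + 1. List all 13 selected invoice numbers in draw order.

Selection 1: 2824
Selection 2: 2824 + 297 = 3121
Selection 3: 3121 + 297 = 3418
Selection 4: 3418 + 297 = 3715
Selection 5: 3715 + 297 = 4012 → 4012 − 3835 = 177
Selection 6: 177 + 297 = 474
Selection 7: 474 + 297 = 771
Selection 8: 771 + 297 = 1068
Selection 9: 1068 + 297 = 1365
Selection 10: 1365 + 297 = 1662
Selection 11: 1662 + 297 = 1959
Selection 12: 1959 + 297 = 2256
Selection 13: 2256 + 297 = 2553

2824, 3121, 3418, 3715, 177, 474, 771, 1068, 1365, 1662, 1959, 2256, 2553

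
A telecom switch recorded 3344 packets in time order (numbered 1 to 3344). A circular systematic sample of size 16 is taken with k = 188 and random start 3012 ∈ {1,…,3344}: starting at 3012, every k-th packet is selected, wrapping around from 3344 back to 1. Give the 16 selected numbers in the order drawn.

Selection 1: 3012
Selection 2: 3012 + 188 = 3200
Selection 3: 3200 + 188 = 3388 → 3388 − 3344 = 44
Selection 4: 44 + 188 = 232
Selection 5: 232 + 188 = 420
Selection 6: 420 + 188 = 608
Selection 7: 608 + 188 = 796
Selection 8: 796 + 188 = 984
Selection 9: 984 + 188 = 1172
Selection 10: 1172 + 188 = 1360
Selection 11: 1360 + 188 = 1548
Selection 12: 1548 + 188 = 1736
Selection 13: 1736 + 188 = 1924
Selection 14: 1924 + 188 = 2112
Selection 15: 2112 + 188 = 2300
Selection 16: 2300 + 188 = 2488

3012, 3200, 44, 232, 420, 608, 796, 984, 1172, 1360, 1548, 1736, 1924, 2112, 2300, 2488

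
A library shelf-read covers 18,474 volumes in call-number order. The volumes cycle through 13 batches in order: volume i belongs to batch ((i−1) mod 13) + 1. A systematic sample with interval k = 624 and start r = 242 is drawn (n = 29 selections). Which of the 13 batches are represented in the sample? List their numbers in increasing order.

8

Consecutive selections differ by k = 624, so their batch numbers differ by 624 mod 13 = 0.
gcd(624, 13) = 13, so the sample visits 13/13 = 1 distinct residues mod 13.
Start 242 is batch 8; the batches hit are 8.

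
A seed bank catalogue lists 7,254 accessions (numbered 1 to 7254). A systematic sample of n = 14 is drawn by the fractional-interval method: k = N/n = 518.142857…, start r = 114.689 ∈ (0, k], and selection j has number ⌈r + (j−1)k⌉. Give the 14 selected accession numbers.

115, 633, 1151, 1670, 2188, 2706, 3224, 3742, 4260, 4778, 5297, 5815, 6333, 6851

j=1: r + 0k = 114.689 → ⌈·⌉ = 115
j=2: r + 1k = 632.831857… → ⌈·⌉ = 633
j=3: r + 2k = 1150.974714… → ⌈·⌉ = 1151
j=4: r + 3k = 1669.117571… → ⌈·⌉ = 1670
j=5: r + 4k = 2187.260428… → ⌈·⌉ = 2188
j=6: r + 5k = 2705.403285… → ⌈·⌉ = 2706
j=7: r + 6k = 3223.546142… → ⌈·⌉ = 3224
j=8: r + 7k = 3741.689 → ⌈·⌉ = 3742
j=9: r + 8k = 4259.831857… → ⌈·⌉ = 4260
j=10: r + 9k = 4777.974714… → ⌈·⌉ = 4778
j=11: r + 10k = 5296.117571… → ⌈·⌉ = 5297
j=12: r + 11k = 5814.260428… → ⌈·⌉ = 5815
j=13: r + 12k = 6332.403285… → ⌈·⌉ = 6333
j=14: r + 13k = 6850.546142… → ⌈·⌉ = 6851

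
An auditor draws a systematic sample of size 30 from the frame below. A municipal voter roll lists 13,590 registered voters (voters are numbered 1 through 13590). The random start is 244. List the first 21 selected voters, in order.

244, 697, 1150, 1603, 2056, 2509, 2962, 3415, 3868, 4321, 4774, 5227, 5680, 6133, 6586, 7039, 7492, 7945, 8398, 8851, 9304

k = N/n = 13590/30 = 453
voter 1: 244
voter 2: 244 + 453 = 697
voter 3: 697 + 453 = 1150
voter 4: 1150 + 453 = 1603
voter 5: 1603 + 453 = 2056
voter 6: 2056 + 453 = 2509
voter 7: 2509 + 453 = 2962
voter 8: 2962 + 453 = 3415
voter 9: 3415 + 453 = 3868
voter 10: 3868 + 453 = 4321
voter 11: 4321 + 453 = 4774
voter 12: 4774 + 453 = 5227
voter 13: 5227 + 453 = 5680
voter 14: 5680 + 453 = 6133
voter 15: 6133 + 453 = 6586
voter 16: 6586 + 453 = 7039
voter 17: 7039 + 453 = 7492
voter 18: 7492 + 453 = 7945
voter 19: 7945 + 453 = 8398
voter 20: 8398 + 453 = 8851
voter 21: 8851 + 453 = 9304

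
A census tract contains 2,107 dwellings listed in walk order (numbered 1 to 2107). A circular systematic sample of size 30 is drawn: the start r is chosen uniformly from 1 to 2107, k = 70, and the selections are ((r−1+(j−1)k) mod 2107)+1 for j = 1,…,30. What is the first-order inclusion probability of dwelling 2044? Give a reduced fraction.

30/2107

For each position j, as r ranges over 1…2107 the j-th selection hits every dwelling exactly once, so dwelling 2044 is selected for exactly 30 of the 2107 starts.
Inclusion probability = 30/2107.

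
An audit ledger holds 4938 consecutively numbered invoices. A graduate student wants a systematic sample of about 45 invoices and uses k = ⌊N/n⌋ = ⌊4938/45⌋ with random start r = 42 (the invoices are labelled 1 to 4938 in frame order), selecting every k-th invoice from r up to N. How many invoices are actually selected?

45

k = ⌊4938/45⌋ = 109
Achieved size = ⌊(4938 − 42)/109⌋ + 1 = ⌊4896/109⌋ + 1 = 44 + 1 = 45
(last selection: 42 + 44×109 = 4838 ≤ 4938; next would be 4947 > 4938)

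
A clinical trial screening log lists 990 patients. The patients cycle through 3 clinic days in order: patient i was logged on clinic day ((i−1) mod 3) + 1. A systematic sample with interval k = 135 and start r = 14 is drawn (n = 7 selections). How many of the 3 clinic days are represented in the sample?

Consecutive selections differ by k = 135, so their clinic day numbers differ by 135 mod 3 = 0.
gcd(135, 3) = 3, so the sample visits 3/3 = 1 distinct residues mod 3.
Start 14 is clinic day 2; the clinic days hit are 2.

1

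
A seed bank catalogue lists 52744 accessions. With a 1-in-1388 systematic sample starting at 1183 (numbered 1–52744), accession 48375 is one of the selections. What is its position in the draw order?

k = 1388
position = (48375 − 1183)/1388 + 1 = 47192/1388 + 1 = 34 + 1 = 35

35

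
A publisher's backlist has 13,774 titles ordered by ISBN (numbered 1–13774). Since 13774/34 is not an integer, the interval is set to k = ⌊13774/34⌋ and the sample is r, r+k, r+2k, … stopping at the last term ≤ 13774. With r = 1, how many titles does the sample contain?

k = ⌊13774/34⌋ = 405
Achieved size = ⌊(13774 − 1)/405⌋ + 1 = ⌊13773/405⌋ + 1 = 34 + 1 = 35
(last selection: 1 + 34×405 = 13771 ≤ 13774; next would be 14176 > 13774)

35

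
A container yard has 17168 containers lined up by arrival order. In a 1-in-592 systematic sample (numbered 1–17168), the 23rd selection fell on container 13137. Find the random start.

k = 592
r = 13137 − (23−1)×592 = 13137 − 13024 = 113

113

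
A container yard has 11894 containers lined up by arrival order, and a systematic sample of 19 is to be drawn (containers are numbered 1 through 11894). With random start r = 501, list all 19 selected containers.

501, 1127, 1753, 2379, 3005, 3631, 4257, 4883, 5509, 6135, 6761, 7387, 8013, 8639, 9265, 9891, 10517, 11143, 11769

k = N/n = 11894/19 = 626
container 1: 501
container 2: 501 + 626 = 1127
container 3: 1127 + 626 = 1753
container 4: 1753 + 626 = 2379
container 5: 2379 + 626 = 3005
container 6: 3005 + 626 = 3631
container 7: 3631 + 626 = 4257
container 8: 4257 + 626 = 4883
container 9: 4883 + 626 = 5509
container 10: 5509 + 626 = 6135
container 11: 6135 + 626 = 6761
container 12: 6761 + 626 = 7387
container 13: 7387 + 626 = 8013
container 14: 8013 + 626 = 8639
container 15: 8639 + 626 = 9265
container 16: 9265 + 626 = 9891
container 17: 9891 + 626 = 10517
container 18: 10517 + 626 = 11143
container 19: 11143 + 626 = 11769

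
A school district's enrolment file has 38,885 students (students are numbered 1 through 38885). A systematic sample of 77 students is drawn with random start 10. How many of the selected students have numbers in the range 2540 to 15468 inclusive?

k = 38885/77 = 505
First selection ≥ 2540: 10 + ⌈(2540−10)/505⌉·505 = 10 + 6×505 = 3040
Last selection ≤ 15468: 10 + ⌊(15468−10)/505⌋·505 = 10 + 30×505 = 15160
Count = 30 − 6 + 1 = 25

25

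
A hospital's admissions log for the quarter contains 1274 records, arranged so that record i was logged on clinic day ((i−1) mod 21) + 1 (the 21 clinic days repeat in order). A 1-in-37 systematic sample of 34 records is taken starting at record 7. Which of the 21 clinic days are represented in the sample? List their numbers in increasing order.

1, 2, 3, 4, 5, 6, 7, 8, 9, 10, 11, 12, 13, 14, 15, 16, 17, 18, 19, 20, 21

Consecutive selections differ by k = 37, so their clinic day numbers differ by 37 mod 21 = 16.
gcd(37, 21) = 1, so the sample visits 21/1 = 21 distinct residues mod 21.
Start 7 is clinic day 7; the clinic days hit are 1, 2, 3, 4, 5, 6, 7, 8, 9, 10, 11, 12, 13, 14, 15, 16, 17, 18, 19, 20, 21.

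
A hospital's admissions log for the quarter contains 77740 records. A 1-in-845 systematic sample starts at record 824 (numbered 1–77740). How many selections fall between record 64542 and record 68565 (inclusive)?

k = 845
First selection ≥ 64542: 824 + ⌈(64542−824)/845⌉·845 = 824 + 76×845 = 65044
Last selection ≤ 68565: 824 + ⌊(68565−824)/845⌋·845 = 824 + 80×845 = 68424
Count = 80 − 76 + 1 = 5

5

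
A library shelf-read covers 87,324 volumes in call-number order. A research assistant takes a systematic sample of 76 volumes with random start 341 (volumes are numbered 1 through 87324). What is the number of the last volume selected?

k = 87324/76 = 1149
76th selection = r + (76−1)·k = 341 + 75×1149 = 341 + 86175 = 86516

86516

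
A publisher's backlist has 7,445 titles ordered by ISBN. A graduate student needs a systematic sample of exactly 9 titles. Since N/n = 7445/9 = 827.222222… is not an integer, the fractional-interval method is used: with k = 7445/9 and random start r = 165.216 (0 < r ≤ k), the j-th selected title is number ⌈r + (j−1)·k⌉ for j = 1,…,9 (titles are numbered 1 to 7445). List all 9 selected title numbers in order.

j=1: r + 0k = 165.216 → ⌈·⌉ = 166
j=2: r + 1k = 992.438222… → ⌈·⌉ = 993
j=3: r + 2k = 1819.660444… → ⌈·⌉ = 1820
j=4: r + 3k = 2646.882666… → ⌈·⌉ = 2647
j=5: r + 4k = 3474.104888… → ⌈·⌉ = 3475
j=6: r + 5k = 4301.327111… → ⌈·⌉ = 4302
j=7: r + 6k = 5128.549333… → ⌈·⌉ = 5129
j=8: r + 7k = 5955.771555… → ⌈·⌉ = 5956
j=9: r + 8k = 6782.993777… → ⌈·⌉ = 6783

166, 993, 1820, 2647, 3475, 4302, 5129, 5956, 6783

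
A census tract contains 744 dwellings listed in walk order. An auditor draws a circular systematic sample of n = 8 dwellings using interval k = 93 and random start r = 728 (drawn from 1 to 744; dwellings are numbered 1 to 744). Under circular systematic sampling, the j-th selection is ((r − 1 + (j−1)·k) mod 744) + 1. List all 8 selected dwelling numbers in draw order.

728, 77, 170, 263, 356, 449, 542, 635

Selection 1: 728
Selection 2: 728 + 93 = 821 → 821 − 744 = 77
Selection 3: 77 + 93 = 170
Selection 4: 170 + 93 = 263
Selection 5: 263 + 93 = 356
Selection 6: 356 + 93 = 449
Selection 7: 449 + 93 = 542
Selection 8: 542 + 93 = 635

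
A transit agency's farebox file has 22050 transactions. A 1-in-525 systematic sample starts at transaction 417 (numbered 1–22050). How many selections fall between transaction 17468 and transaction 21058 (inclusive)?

7

k = 525
First selection ≥ 17468: 417 + ⌈(17468−417)/525⌉·525 = 417 + 33×525 = 17742
Last selection ≤ 21058: 417 + ⌊(21058−417)/525⌋·525 = 417 + 39×525 = 20892
Count = 39 − 33 + 1 = 7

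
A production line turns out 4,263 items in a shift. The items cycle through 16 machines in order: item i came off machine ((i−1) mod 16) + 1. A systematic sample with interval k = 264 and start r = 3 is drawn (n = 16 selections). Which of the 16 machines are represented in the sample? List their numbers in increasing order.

Consecutive selections differ by k = 264, so their machine numbers differ by 264 mod 16 = 8.
gcd(264, 16) = 8, so the sample visits 16/8 = 2 distinct residues mod 16.
Start 3 is machine 3; the machines hit are 3, 11.

3, 11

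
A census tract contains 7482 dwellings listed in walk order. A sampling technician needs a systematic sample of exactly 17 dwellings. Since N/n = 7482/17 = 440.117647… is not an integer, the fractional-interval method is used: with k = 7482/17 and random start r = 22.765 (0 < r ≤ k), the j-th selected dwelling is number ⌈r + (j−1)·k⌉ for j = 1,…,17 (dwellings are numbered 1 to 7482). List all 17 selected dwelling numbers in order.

23, 463, 904, 1344, 1784, 2224, 2664, 3104, 3544, 3984, 4424, 4865, 5305, 5745, 6185, 6625, 7065

j=1: r + 0k = 22.765 → ⌈·⌉ = 23
j=2: r + 1k = 462.882647… → ⌈·⌉ = 463
j=3: r + 2k = 903.000294… → ⌈·⌉ = 904
j=4: r + 3k = 1343.117941… → ⌈·⌉ = 1344
j=5: r + 4k = 1783.235588… → ⌈·⌉ = 1784
j=6: r + 5k = 2223.353235… → ⌈·⌉ = 2224
j=7: r + 6k = 2663.470882… → ⌈·⌉ = 2664
j=8: r + 7k = 3103.588529… → ⌈·⌉ = 3104
j=9: r + 8k = 3543.706176… → ⌈·⌉ = 3544
j=10: r + 9k = 3983.823823… → ⌈·⌉ = 3984
j=11: r + 10k = 4423.941470… → ⌈·⌉ = 4424
j=12: r + 11k = 4864.059117… → ⌈·⌉ = 4865
j=13: r + 12k = 5304.176764… → ⌈·⌉ = 5305
j=14: r + 13k = 5744.294411… → ⌈·⌉ = 5745
j=15: r + 14k = 6184.412058… → ⌈·⌉ = 6185
j=16: r + 15k = 6624.529705… → ⌈·⌉ = 6625
j=17: r + 16k = 7064.647352… → ⌈·⌉ = 7065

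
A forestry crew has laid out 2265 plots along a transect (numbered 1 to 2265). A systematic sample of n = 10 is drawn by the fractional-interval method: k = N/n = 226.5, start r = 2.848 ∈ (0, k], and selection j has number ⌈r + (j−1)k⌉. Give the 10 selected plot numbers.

j=1: r + 0k = 2.848 → ⌈·⌉ = 3
j=2: r + 1k = 229.348 → ⌈·⌉ = 230
j=3: r + 2k = 455.848 → ⌈·⌉ = 456
j=4: r + 3k = 682.348 → ⌈·⌉ = 683
j=5: r + 4k = 908.848 → ⌈·⌉ = 909
j=6: r + 5k = 1135.348 → ⌈·⌉ = 1136
j=7: r + 6k = 1361.848 → ⌈·⌉ = 1362
j=8: r + 7k = 1588.348 → ⌈·⌉ = 1589
j=9: r + 8k = 1814.848 → ⌈·⌉ = 1815
j=10: r + 9k = 2041.348 → ⌈·⌉ = 2042

3, 230, 456, 683, 909, 1136, 1362, 1589, 1815, 2042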